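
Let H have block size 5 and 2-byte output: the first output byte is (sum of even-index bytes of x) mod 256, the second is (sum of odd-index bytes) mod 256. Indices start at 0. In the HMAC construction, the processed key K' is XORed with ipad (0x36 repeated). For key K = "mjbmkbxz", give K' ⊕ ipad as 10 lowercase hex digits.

Key "mjbmkbxz" = 6d 6a 62 6d 6b 62 78 7a is 8 bytes > B = 5, so hash it first: H(key) = b2 b3, then zero-pad to 5 bytes: K' = b2 b3 00 00 00.
XOR each byte with 0x36: b2⊕36=84, b3⊕36=85, 00⊕36=36, 00⊕36=36, 00⊕36=36.

8485363636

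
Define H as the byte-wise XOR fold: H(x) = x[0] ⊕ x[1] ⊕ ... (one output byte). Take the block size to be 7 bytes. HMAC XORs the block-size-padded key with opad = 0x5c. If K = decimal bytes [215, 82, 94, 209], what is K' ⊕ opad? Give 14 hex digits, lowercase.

8b0e028d5c5c5c

Key decimal bytes [215, 82, 94, 209] = d7 52 5e d1 is 4 bytes ≤ B = 7; zero-pad to 7 bytes: K' = d7 52 5e d1 00 00 00.
XOR each byte with 0x5c: d7⊕5c=8b, 52⊕5c=0e, 5e⊕5c=02, d1⊕5c=8d, 00⊕5c=5c, 00⊕5c=5c, 00⊕5c=5c.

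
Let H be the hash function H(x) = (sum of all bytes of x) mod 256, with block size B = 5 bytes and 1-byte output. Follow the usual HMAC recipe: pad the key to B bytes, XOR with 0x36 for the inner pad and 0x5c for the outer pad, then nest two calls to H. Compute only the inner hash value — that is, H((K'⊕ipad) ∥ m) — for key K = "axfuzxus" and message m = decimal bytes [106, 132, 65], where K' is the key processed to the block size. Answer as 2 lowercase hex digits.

bf

Key "axfuzxus" = 61 78 66 75 7a 78 75 73 is 8 bytes > B = 5, so hash it first: H(key) = 8e, then zero-pad to 5 bytes: K' = 8e 00 00 00 00.
K' ⊕ ipad = b8 36 36 36 36.
Inner input = b8 36 36 36 36 ∥ 6a 84 41.
Inner hash: sum = 184+54+54+54+54+106+132+65 = 703; mod 256 = 191 → bf.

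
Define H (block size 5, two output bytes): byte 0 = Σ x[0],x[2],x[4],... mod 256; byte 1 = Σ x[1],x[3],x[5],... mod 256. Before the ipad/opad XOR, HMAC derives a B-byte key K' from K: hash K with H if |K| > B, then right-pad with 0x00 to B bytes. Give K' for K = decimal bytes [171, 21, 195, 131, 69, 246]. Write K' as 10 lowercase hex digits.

b38e000000

|K| = 6 > B = 5, so first hash the key.
H(K): even-index sum = 435 mod 256 = 179; odd-index sum = 398 mod 256 = 142 → b3 8e.
Zero-pad H(K) = b3 8e to 5 bytes: K' = b3 8e 00 00 00.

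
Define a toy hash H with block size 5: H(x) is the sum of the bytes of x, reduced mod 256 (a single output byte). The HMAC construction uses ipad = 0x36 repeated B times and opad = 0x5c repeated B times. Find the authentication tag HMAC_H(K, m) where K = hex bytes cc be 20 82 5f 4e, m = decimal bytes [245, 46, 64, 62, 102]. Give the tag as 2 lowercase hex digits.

c3

Key hex bytes cc be 20 82 5f 4e is 6 bytes > B = 5, so hash it first: H(key) = d9, then zero-pad to 5 bytes: K' = d9 00 00 00 00.
K' ⊕ ipad = ef 36 36 36 36.  K' ⊕ opad = 85 5c 5c 5c 5c.
Inner input = (K'⊕ipad) ∥ m = ef 36 36 36 36 ∥ f5 2e 40 3e 66.
Inner hash: sum = 239+54+54+54+54+245+46+64+62+102 = 974; mod 256 = 206 → ce.
Outer input = (K'⊕opad) ∥ inner = 85 5c 5c 5c 5c ∥ ce.
Outer hash (tag): sum = 133+92+92+92+92+206 = 707; mod 256 = 195 → c3.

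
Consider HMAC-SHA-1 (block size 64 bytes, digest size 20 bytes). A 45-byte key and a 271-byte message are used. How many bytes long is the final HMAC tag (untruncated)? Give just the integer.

20

The tag is one SHA-1 digest: 20 bytes.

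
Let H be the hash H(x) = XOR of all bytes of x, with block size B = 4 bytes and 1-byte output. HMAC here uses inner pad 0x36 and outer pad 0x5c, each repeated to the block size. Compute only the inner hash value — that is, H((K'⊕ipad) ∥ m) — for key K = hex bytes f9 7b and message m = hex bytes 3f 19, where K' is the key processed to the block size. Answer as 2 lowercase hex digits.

Key hex bytes f9 7b is 2 bytes ≤ B = 4; zero-pad to 4 bytes: K' = f9 7b 00 00.
K' ⊕ ipad = cf 4d 36 36.
Inner input = cf 4d 36 36 ∥ 3f 19.
Inner hash: XOR cf⊕4d⊕36⊕36⊕3f⊕19 = a4.

a4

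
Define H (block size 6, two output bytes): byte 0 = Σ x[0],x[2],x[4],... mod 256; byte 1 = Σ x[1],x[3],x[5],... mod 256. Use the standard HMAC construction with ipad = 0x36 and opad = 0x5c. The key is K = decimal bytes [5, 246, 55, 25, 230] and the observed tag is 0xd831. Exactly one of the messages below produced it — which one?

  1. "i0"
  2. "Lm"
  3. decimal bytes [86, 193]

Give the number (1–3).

Key decimal bytes [5, 246, 55, 25, 230] = 05 f6 37 19 e6 is 5 bytes ≤ B = 6; zero-pad to 6 bytes: K' = 05 f6 37 19 e6 00.
K' ⊕ ipad = 33 c0 01 2f d0 36; K' ⊕ opad = 59 aa 6b 45 ba 5c.
m1: inner = H(33 c0 01 2f d0 36 69 30) = 6d 55; tag = H(59 aa 6b 45 ba 5c 6d 55) = eba0
m2: inner = H(33 c0 01 2f d0 36 4c 6d) = 50 92; tag = H(59 aa 6b 45 ba 5c 50 92) = cedd
m3: inner = H(33 c0 01 2f d0 36 56 c1) = 5a e6; tag = H(59 aa 6b 45 ba 5c 5a e6) = d831 ← matches

3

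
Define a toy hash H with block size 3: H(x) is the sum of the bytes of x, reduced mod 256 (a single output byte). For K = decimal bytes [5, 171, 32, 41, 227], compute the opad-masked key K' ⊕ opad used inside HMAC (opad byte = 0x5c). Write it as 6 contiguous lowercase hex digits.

805c5c

Key decimal bytes [5, 171, 32, 41, 227] = 05 ab 20 29 e3 is 5 bytes > B = 3, so hash it first: H(key) = dc, then zero-pad to 3 bytes: K' = dc 00 00.
XOR each byte with 0x5c: dc⊕5c=80, 00⊕5c=5c, 00⊕5c=5c.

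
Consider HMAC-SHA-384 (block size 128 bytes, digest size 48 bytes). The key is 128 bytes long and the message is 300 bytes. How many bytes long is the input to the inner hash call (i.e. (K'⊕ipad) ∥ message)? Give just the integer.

428

Key is 128 ≤ 128 bytes, zero-padded: |K'| = 128.
Inner input = (K'⊕ipad) ∥ m → 128 + 300 = 428 bytes.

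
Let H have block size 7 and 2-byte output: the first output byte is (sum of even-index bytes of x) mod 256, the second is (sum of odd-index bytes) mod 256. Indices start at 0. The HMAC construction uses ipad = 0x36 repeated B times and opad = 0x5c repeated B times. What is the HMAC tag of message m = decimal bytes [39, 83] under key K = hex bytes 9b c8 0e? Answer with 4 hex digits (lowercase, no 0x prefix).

Key hex bytes 9b c8 0e is 3 bytes ≤ B = 7; zero-pad to 7 bytes: K' = 9b c8 0e 00 00 00 00.
K' ⊕ ipad = ad fe 38 36 36 36 36.  K' ⊕ opad = c7 94 52 5c 5c 5c 5c.
Inner input = (K'⊕ipad) ∥ m = ad fe 38 36 36 36 36 ∥ 27 53.
Inner hash: even-index sum = 420 mod 256 = 164; odd-index sum = 401 mod 256 = 145 → a4 91.
Outer input = (K'⊕opad) ∥ inner = c7 94 52 5c 5c 5c 5c ∥ a4 91.
Outer hash (tag): even-index sum = 610 mod 256 = 98; odd-index sum = 496 mod 256 = 240 → 62 f0.

62f0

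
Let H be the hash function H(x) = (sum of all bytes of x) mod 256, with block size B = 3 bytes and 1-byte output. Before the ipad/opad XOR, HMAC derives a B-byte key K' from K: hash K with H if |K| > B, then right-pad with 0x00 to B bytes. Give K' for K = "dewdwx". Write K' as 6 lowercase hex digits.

930000

|K| = 6 > B = 3, so first hash the key.
H(K): sum = 100+101+119+100+119+120 = 659; mod 256 = 147 → 93.
Zero-pad H(K) = 93 to 3 bytes: K' = 93 00 00.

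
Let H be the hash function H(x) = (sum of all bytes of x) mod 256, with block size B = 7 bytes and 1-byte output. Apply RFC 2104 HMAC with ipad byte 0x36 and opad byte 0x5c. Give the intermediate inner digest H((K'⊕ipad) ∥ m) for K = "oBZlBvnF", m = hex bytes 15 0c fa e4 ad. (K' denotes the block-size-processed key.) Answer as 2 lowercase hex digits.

Key "oBZlBvnF" = 6f 42 5a 6c 42 76 6e 46 is 8 bytes > B = 7, so hash it first: H(key) = e3, then zero-pad to 7 bytes: K' = e3 00 00 00 00 00 00.
K' ⊕ ipad = d5 36 36 36 36 36 36.
Inner input = d5 36 36 36 36 36 36 ∥ 15 0c fa e4 ad.
Inner hash: sum = 213+54+54+54+54+54+54+21+12+250+228+173 = 1221; mod 256 = 197 → c5.

c5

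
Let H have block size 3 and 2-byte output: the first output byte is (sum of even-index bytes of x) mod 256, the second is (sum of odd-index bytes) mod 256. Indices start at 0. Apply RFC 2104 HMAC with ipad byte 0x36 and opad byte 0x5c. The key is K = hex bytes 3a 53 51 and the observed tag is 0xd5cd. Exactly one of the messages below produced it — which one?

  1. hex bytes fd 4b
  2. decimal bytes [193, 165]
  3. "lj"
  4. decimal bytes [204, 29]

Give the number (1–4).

Key hex bytes 3a 53 51 is exactly B = 3 bytes: K' = 3a 53 51.
K' ⊕ ipad = 0c 65 67; K' ⊕ opad = 66 0f 0d.
m1: inner = H(0c 65 67 fd 4b) = be 62; tag = H(66 0f 0d be 62) = d5cd ← matches
m2: inner = H(0c 65 67 c1 a5) = 18 26; tag = H(66 0f 0d 18 26) = 9927
m3: inner = H(0c 65 67 6c 6a) = dd d1; tag = H(66 0f 0d dd d1) = 44ec
m4: inner = H(0c 65 67 cc 1d) = 90 31; tag = H(66 0f 0d 90 31) = a49f

1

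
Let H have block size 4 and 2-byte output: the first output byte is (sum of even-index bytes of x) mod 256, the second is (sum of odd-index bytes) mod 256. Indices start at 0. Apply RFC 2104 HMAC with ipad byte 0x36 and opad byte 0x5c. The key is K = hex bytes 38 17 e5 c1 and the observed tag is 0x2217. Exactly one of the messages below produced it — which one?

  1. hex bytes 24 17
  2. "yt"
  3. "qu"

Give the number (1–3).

Key hex bytes 38 17 e5 c1 is exactly B = 4 bytes: K' = 38 17 e5 c1.
K' ⊕ ipad = 0e 21 d3 f7; K' ⊕ opad = 64 4b b9 9d.
m1: inner = H(0e 21 d3 f7 24 17) = 05 2f; tag = H(64 4b b9 9d 05 2f) = 2217 ← matches
m2: inner = H(0e 21 d3 f7 79 74) = 5a 8c; tag = H(64 4b b9 9d 5a 8c) = 7774
m3: inner = H(0e 21 d3 f7 71 75) = 52 8d; tag = H(64 4b b9 9d 52 8d) = 6f75

1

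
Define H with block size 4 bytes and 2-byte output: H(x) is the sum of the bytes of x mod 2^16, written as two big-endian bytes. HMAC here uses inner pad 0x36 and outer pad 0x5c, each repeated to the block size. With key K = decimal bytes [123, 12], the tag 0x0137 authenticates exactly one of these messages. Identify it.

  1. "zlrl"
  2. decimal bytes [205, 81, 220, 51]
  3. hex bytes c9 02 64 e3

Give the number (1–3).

Key decimal bytes [123, 12] = 7b 0c is 2 bytes ≤ B = 4; zero-pad to 4 bytes: K' = 7b 0c 00 00.
K' ⊕ ipad = 4d 3a 36 36; K' ⊕ opad = 27 50 5c 5c.
m1: inner = H(4d 3a 36 36 7a 6c 72 6c) = 02 b7; tag = H(27 50 5c 5c 02 b7) = 01e8
m2: inner = H(4d 3a 36 36 cd 51 dc 33) = 03 20; tag = H(27 50 5c 5c 03 20) = 0152
m3: inner = H(4d 3a 36 36 c9 02 64 e3) = 03 05; tag = H(27 50 5c 5c 03 05) = 0137 ← matches

3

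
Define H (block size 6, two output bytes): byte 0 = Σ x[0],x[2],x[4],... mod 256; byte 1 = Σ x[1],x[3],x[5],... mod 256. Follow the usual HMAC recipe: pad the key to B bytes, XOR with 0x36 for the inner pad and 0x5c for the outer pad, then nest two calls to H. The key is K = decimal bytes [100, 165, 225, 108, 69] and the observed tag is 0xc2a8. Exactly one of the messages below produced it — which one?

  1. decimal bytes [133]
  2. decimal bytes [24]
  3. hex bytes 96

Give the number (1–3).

2

Key decimal bytes [100, 165, 225, 108, 69] = 64 a5 e1 6c 45 is 5 bytes ≤ B = 6; zero-pad to 6 bytes: K' = 64 a5 e1 6c 45 00.
K' ⊕ ipad = 52 93 d7 5a 73 36; K' ⊕ opad = 38 f9 bd 30 19 5c.
m1: inner = H(52 93 d7 5a 73 36 85) = 21 23; tag = H(38 f9 bd 30 19 5c 21 23) = 2fa8
m2: inner = H(52 93 d7 5a 73 36 18) = b4 23; tag = H(38 f9 bd 30 19 5c b4 23) = c2a8 ← matches
m3: inner = H(52 93 d7 5a 73 36 96) = 32 23; tag = H(38 f9 bd 30 19 5c 32 23) = 40a8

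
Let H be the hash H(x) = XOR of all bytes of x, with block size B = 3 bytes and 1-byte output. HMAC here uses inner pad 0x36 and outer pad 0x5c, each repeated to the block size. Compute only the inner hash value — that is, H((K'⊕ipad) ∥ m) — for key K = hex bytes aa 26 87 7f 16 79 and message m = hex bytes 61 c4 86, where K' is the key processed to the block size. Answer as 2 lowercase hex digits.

Key hex bytes aa 26 87 7f 16 79 is 6 bytes > B = 3, so hash it first: H(key) = 1b, then zero-pad to 3 bytes: K' = 1b 00 00.
K' ⊕ ipad = 2d 36 36.
Inner input = 2d 36 36 ∥ 61 c4 86.
Inner hash: XOR 2d⊕36⊕36⊕61⊕c4⊕86 = 0e.

0e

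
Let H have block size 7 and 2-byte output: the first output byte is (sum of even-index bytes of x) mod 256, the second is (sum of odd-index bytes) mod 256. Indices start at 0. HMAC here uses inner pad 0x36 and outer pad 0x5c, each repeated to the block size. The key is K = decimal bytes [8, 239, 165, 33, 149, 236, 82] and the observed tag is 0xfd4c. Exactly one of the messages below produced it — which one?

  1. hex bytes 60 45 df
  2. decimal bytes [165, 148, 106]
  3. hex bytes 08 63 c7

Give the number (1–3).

Key decimal bytes [8, 239, 165, 33, 149, 236, 82] = 08 ef a5 21 95 ec 52 is exactly B = 7 bytes: K' = 08 ef a5 21 95 ec 52.
K' ⊕ ipad = 3e d9 93 17 a3 da 64; K' ⊕ opad = 54 b3 f9 7d c9 b0 0e.
m1: inner = H(3e d9 93 17 a3 da 64 60 45 df) = 1d 09; tag = H(54 b3 f9 7d c9 b0 0e 1d 09) = 2dfd
m2: inner = H(3e d9 93 17 a3 da 64 a5 94 6a) = 6c d9; tag = H(54 b3 f9 7d c9 b0 0e 6c d9) = fd4c ← matches
m3: inner = H(3e d9 93 17 a3 da 64 08 63 c7) = 3b 99; tag = H(54 b3 f9 7d c9 b0 0e 3b 99) = bd1b

2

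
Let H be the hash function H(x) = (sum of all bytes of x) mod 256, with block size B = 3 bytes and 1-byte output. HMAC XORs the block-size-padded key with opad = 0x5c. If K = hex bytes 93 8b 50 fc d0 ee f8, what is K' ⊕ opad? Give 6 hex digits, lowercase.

Key hex bytes 93 8b 50 fc d0 ee f8 is 7 bytes > B = 3, so hash it first: H(key) = 20, then zero-pad to 3 bytes: K' = 20 00 00.
XOR each byte with 0x5c: 20⊕5c=7c, 00⊕5c=5c, 00⊕5c=5c.

7c5c5c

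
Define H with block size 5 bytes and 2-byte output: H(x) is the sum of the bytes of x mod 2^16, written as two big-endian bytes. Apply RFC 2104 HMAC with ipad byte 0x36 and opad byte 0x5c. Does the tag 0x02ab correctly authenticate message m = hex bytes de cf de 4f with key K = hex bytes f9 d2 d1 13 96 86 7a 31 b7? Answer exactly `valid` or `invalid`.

valid

Key hex bytes f9 d2 d1 13 96 86 7a 31 b7 is 9 bytes > B = 5, so hash it first: H(key) = 05 2d, then zero-pad to 5 bytes: K' = 05 2d 00 00 00.
K' ⊕ ipad = 33 1b 36 36 36; K' ⊕ opad = 59 71 5c 5c 5c.
Inner hash: sum = 51+27+54+54+54+222+207+222+79 = 970 → 03 ca.
Outer hash (recomputed tag): sum = 89+113+92+92+92+3+202 = 683 → 02 ab.
Recomputed tag = 02ab; claimed = 02ab → match.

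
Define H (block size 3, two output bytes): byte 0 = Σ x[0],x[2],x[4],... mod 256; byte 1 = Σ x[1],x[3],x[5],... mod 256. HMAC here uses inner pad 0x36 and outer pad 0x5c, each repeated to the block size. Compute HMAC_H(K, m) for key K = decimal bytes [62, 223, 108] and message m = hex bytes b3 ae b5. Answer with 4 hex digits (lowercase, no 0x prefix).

Key decimal bytes [62, 223, 108] = 3e df 6c is exactly B = 3 bytes: K' = 3e df 6c.
K' ⊕ ipad = 08 e9 5a.  K' ⊕ opad = 62 83 30.
Inner input = (K'⊕ipad) ∥ m = 08 e9 5a ∥ b3 ae b5.
Inner hash: even-index sum = 272 mod 256 = 16; odd-index sum = 593 mod 256 = 81 → 10 51.
Outer input = (K'⊕opad) ∥ inner = 62 83 30 ∥ 10 51.
Outer hash (tag): even-index sum = 227 mod 256 = 227; odd-index sum = 147 mod 256 = 147 → e3 93.

e393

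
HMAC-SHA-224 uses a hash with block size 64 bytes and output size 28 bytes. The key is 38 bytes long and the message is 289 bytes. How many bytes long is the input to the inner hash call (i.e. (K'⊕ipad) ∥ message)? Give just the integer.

Key is 38 ≤ 64 bytes, zero-padded: |K'| = 64.
Inner input = (K'⊕ipad) ∥ m → 64 + 289 = 353 bytes.

353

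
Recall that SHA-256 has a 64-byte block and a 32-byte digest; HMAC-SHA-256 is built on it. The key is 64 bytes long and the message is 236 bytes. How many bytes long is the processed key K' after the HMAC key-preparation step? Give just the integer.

64

Key is 64 ≤ 64 bytes, zero-padded: |K'| = 64.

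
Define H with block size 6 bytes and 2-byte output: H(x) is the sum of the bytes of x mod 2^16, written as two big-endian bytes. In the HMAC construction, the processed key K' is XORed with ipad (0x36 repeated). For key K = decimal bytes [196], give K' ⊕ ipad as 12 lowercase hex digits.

Key decimal bytes [196] = c4 is 1 byte ≤ B = 6; zero-pad to 6 bytes: K' = c4 00 00 00 00 00.
XOR each byte with 0x36: c4⊕36=f2, 00⊕36=36, 00⊕36=36, 00⊕36=36, 00⊕36=36, 00⊕36=36.

f23636363636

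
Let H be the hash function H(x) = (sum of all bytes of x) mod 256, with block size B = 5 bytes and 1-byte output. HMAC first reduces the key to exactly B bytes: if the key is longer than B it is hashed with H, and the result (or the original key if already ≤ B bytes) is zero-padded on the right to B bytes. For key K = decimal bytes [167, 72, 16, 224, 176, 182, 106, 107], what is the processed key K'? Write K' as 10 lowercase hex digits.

|K| = 8 > B = 5, so first hash the key.
H(K): sum = 167+72+16+224+176+182+106+107 = 1050; mod 256 = 26 → 1a.
Zero-pad H(K) = 1a to 5 bytes: K' = 1a 00 00 00 00.

1a00000000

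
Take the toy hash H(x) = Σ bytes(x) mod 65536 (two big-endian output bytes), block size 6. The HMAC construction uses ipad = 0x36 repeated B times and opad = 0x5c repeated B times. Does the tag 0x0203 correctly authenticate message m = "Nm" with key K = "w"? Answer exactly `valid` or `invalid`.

valid

Key "w" = 77 is 1 byte ≤ B = 6; zero-pad to 6 bytes: K' = 77 00 00 00 00 00.
K' ⊕ ipad = 41 36 36 36 36 36; K' ⊕ opad = 2b 5c 5c 5c 5c 5c.
Inner hash: sum = 65+54+54+54+54+54+78+109 = 522 → 02 0a.
Outer hash (recomputed tag): sum = 43+92+92+92+92+92+2+10 = 515 → 02 03.
Recomputed tag = 0203; claimed = 0203 → match.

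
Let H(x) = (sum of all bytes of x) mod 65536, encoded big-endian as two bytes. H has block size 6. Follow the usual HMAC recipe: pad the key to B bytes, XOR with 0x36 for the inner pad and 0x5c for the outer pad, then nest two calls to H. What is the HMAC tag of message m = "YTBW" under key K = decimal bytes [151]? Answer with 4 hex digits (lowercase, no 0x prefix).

038e

Key decimal bytes [151] = 97 is 1 byte ≤ B = 6; zero-pad to 6 bytes: K' = 97 00 00 00 00 00.
K' ⊕ ipad = a1 36 36 36 36 36.  K' ⊕ opad = cb 5c 5c 5c 5c 5c.
Inner input = (K'⊕ipad) ∥ m = a1 36 36 36 36 36 ∥ 59 54 42 57.
Inner hash: sum = 161+54+54+54+54+54+89+84+66+87 = 757 → 02 f5.
Outer input = (K'⊕opad) ∥ inner = cb 5c 5c 5c 5c 5c ∥ 02 f5.
Outer hash (tag): sum = 203+92+92+92+92+92+2+245 = 910 → 03 8e.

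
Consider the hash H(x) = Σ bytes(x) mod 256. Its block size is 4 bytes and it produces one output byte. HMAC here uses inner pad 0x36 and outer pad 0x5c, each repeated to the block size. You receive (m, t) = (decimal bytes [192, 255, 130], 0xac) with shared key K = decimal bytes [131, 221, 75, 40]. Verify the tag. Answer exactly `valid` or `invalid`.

invalid

Key decimal bytes [131, 221, 75, 40] = 83 dd 4b 28 is exactly B = 4 bytes: K' = 83 dd 4b 28.
K' ⊕ ipad = b5 eb 7d 1e; K' ⊕ opad = df 81 17 74.
Inner hash: sum = 181+235+125+30+192+255+130 = 1148; mod 256 = 124 → 7c.
Outer hash (recomputed tag): sum = 223+129+23+116+124 = 615; mod 256 = 103 → 67.
Recomputed tag = 67; claimed = ac → mismatch.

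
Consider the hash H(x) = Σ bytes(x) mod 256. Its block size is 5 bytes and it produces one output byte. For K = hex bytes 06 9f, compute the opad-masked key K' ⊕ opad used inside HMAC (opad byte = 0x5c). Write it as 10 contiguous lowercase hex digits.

Key hex bytes 06 9f is 2 bytes ≤ B = 5; zero-pad to 5 bytes: K' = 06 9f 00 00 00.
XOR each byte with 0x5c: 06⊕5c=5a, 9f⊕5c=c3, 00⊕5c=5c, 00⊕5c=5c, 00⊕5c=5c.

5ac35c5c5c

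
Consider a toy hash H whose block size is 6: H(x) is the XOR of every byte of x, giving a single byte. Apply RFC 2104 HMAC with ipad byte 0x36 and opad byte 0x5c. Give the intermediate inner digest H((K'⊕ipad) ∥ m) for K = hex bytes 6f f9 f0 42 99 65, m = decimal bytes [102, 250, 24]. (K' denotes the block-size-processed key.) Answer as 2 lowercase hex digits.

5c

Key hex bytes 6f f9 f0 42 99 65 is exactly B = 6 bytes: K' = 6f f9 f0 42 99 65.
K' ⊕ ipad = 59 cf c6 74 af 53.
Inner input = 59 cf c6 74 af 53 ∥ 66 fa 18.
Inner hash: XOR 59⊕cf⊕c6⊕74⊕af⊕53⊕66⊕fa⊕18 = 5c.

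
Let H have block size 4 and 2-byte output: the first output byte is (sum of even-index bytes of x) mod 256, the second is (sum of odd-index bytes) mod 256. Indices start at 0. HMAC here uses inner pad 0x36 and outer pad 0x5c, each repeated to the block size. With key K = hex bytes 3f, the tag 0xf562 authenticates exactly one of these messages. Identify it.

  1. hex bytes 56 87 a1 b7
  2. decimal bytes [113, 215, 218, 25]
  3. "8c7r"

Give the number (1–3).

Key hex bytes 3f is 1 byte ≤ B = 4; zero-pad to 4 bytes: K' = 3f 00 00 00.
K' ⊕ ipad = 09 36 36 36; K' ⊕ opad = 63 5c 5c 5c.
m1: inner = H(09 36 36 36 56 87 a1 b7) = 36 aa; tag = H(63 5c 5c 5c 36 aa) = f562 ← matches
m2: inner = H(09 36 36 36 71 d7 da 19) = 8a 5c; tag = H(63 5c 5c 5c 8a 5c) = 4914
m3: inner = H(09 36 36 36 38 63 37 72) = ae 41; tag = H(63 5c 5c 5c ae 41) = 6df9

1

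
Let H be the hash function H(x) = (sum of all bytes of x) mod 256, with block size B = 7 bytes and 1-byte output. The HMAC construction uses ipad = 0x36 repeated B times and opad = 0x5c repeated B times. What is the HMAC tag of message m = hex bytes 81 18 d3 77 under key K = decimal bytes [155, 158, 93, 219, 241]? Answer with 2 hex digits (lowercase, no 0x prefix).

39

Key decimal bytes [155, 158, 93, 219, 241] = 9b 9e 5d db f1 is 5 bytes ≤ B = 7; zero-pad to 7 bytes: K' = 9b 9e 5d db f1 00 00.
K' ⊕ ipad = ad a8 6b ed c7 36 36.  K' ⊕ opad = c7 c2 01 87 ad 5c 5c.
Inner input = (K'⊕ipad) ∥ m = ad a8 6b ed c7 36 36 ∥ 81 18 d3 77.
Inner hash: sum = 173+168+107+237+199+54+54+129+24+211+119 = 1475; mod 256 = 195 → c3.
Outer input = (K'⊕opad) ∥ inner = c7 c2 01 87 ad 5c 5c ∥ c3.
Outer hash (tag): sum = 199+194+1+135+173+92+92+195 = 1081; mod 256 = 57 → 39.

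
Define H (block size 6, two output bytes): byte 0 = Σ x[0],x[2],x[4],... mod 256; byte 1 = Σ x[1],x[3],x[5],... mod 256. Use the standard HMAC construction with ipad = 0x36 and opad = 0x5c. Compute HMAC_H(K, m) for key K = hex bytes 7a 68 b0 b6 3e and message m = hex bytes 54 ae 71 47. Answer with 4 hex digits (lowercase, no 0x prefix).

Key hex bytes 7a 68 b0 b6 3e is 5 bytes ≤ B = 6; zero-pad to 6 bytes: K' = 7a 68 b0 b6 3e 00.
K' ⊕ ipad = 4c 5e 86 80 08 36.  K' ⊕ opad = 26 34 ec ea 62 5c.
Inner input = (K'⊕ipad) ∥ m = 4c 5e 86 80 08 36 ∥ 54 ae 71 47.
Inner hash: even-index sum = 415 mod 256 = 159; odd-index sum = 521 mod 256 = 9 → 9f 09.
Outer input = (K'⊕opad) ∥ inner = 26 34 ec ea 62 5c ∥ 9f 09.
Outer hash (tag): even-index sum = 531 mod 256 = 19; odd-index sum = 387 mod 256 = 131 → 13 83.

1383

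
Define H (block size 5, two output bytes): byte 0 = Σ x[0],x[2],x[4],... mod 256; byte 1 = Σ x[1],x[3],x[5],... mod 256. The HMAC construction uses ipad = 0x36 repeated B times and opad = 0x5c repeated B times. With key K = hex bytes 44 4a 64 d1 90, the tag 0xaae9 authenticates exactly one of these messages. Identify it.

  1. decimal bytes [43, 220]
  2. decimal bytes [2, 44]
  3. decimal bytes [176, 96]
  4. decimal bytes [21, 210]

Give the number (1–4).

1

Key hex bytes 44 4a 64 d1 90 is exactly B = 5 bytes: K' = 44 4a 64 d1 90.
K' ⊕ ipad = 72 7c 52 e7 a6; K' ⊕ opad = 18 16 38 8d cc.
m1: inner = H(72 7c 52 e7 a6 2b dc) = 46 8e; tag = H(18 16 38 8d cc 46 8e) = aae9 ← matches
m2: inner = H(72 7c 52 e7 a6 02 2c) = 96 65; tag = H(18 16 38 8d cc 96 65) = 8139
m3: inner = H(72 7c 52 e7 a6 b0 60) = ca 13; tag = H(18 16 38 8d cc ca 13) = 2f6d
m4: inner = H(72 7c 52 e7 a6 15 d2) = 3c 78; tag = H(18 16 38 8d cc 3c 78) = 94df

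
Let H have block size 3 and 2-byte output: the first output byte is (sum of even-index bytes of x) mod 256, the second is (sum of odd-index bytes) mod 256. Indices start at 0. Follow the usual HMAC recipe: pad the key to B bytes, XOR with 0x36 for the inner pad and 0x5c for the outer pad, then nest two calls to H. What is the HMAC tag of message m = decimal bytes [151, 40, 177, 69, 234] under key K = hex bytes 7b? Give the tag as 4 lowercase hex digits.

eb4c

Key hex bytes 7b is 1 byte ≤ B = 3; zero-pad to 3 bytes: K' = 7b 00 00.
K' ⊕ ipad = 4d 36 36.  K' ⊕ opad = 27 5c 5c.
Inner input = (K'⊕ipad) ∥ m = 4d 36 36 ∥ 97 28 b1 45 ea.
Inner hash: even-index sum = 240 mod 256 = 240; odd-index sum = 616 mod 256 = 104 → f0 68.
Outer input = (K'⊕opad) ∥ inner = 27 5c 5c ∥ f0 68.
Outer hash (tag): even-index sum = 235 mod 256 = 235; odd-index sum = 332 mod 256 = 76 → eb 4c.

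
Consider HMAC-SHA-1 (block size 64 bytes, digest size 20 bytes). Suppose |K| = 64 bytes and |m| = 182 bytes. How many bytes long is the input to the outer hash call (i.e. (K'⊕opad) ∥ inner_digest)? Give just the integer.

84

Key is 64 ≤ 64 bytes, zero-padded: |K'| = 64.
Outer input = (K'⊕opad) ∥ H(inner) → 64 + 20 = 84 bytes.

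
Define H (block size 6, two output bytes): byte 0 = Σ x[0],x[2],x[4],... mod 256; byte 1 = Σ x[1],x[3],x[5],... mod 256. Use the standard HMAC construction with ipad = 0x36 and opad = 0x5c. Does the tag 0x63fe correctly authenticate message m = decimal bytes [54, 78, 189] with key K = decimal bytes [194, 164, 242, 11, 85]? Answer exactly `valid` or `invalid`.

Key decimal bytes [194, 164, 242, 11, 85] = c2 a4 f2 0b 55 is 5 bytes ≤ B = 6; zero-pad to 6 bytes: K' = c2 a4 f2 0b 55 00.
K' ⊕ ipad = f4 92 c4 3d 63 36; K' ⊕ opad = 9e f8 ae 57 09 5c.
Inner hash: even-index sum = 782 mod 256 = 14; odd-index sum = 339 mod 256 = 83 → 0e 53.
Outer hash (recomputed tag): even-index sum = 355 mod 256 = 99; odd-index sum = 510 mod 256 = 254 → 63 fe.
Recomputed tag = 63fe; claimed = 63fe → match.

valid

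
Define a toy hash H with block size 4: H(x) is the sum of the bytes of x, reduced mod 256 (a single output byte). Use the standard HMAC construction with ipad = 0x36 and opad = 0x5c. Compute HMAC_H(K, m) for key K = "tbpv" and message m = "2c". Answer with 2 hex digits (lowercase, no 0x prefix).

6d

Key "tbpv" = 74 62 70 76 is exactly B = 4 bytes: K' = 74 62 70 76.
K' ⊕ ipad = 42 54 46 40.  K' ⊕ opad = 28 3e 2c 2a.
Inner input = (K'⊕ipad) ∥ m = 42 54 46 40 ∥ 32 63.
Inner hash: sum = 66+84+70+64+50+99 = 433; mod 256 = 177 → b1.
Outer input = (K'⊕opad) ∥ inner = 28 3e 2c 2a ∥ b1.
Outer hash (tag): sum = 40+62+44+42+177 = 365; mod 256 = 109 → 6d.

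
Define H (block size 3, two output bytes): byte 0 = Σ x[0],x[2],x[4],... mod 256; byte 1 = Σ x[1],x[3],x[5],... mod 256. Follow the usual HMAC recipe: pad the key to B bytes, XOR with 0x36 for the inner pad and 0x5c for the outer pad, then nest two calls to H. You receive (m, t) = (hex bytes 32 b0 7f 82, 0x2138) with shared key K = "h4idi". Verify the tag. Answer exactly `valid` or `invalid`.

valid

Key "h4idi" = 68 34 69 64 69 is 5 bytes > B = 3, so hash it first: H(key) = 3a 98, then zero-pad to 3 bytes: K' = 3a 98 00.
K' ⊕ ipad = 0c ae 36; K' ⊕ opad = 66 c4 5c.
Inner hash: even-index sum = 372 mod 256 = 116; odd-index sum = 351 mod 256 = 95 → 74 5f.
Outer hash (recomputed tag): even-index sum = 289 mod 256 = 33; odd-index sum = 312 mod 256 = 56 → 21 38.
Recomputed tag = 2138; claimed = 2138 → match.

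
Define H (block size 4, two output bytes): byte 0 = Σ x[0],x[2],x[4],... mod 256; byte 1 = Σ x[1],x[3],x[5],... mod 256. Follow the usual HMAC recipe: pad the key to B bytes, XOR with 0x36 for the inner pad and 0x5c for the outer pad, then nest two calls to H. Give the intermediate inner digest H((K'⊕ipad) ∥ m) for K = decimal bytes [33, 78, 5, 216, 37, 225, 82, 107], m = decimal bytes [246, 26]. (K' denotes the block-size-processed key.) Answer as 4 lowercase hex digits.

Key decimal bytes [33, 78, 5, 216, 37, 225, 82, 107] = 21 4e 05 d8 25 e1 52 6b is 8 bytes > B = 4, so hash it first: H(key) = 9d 72, then zero-pad to 4 bytes: K' = 9d 72 00 00.
K' ⊕ ipad = ab 44 36 36.
Inner input = ab 44 36 36 ∥ f6 1a.
Inner hash: even-index sum = 471 mod 256 = 215; odd-index sum = 148 mod 256 = 148 → d7 94.

d794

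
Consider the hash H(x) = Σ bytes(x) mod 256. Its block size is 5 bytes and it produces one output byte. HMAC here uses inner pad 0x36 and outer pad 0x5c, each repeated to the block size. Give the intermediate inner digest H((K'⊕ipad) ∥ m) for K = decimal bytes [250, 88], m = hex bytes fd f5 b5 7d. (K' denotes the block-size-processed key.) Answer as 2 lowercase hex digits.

00

Key decimal bytes [250, 88] = fa 58 is 2 bytes ≤ B = 5; zero-pad to 5 bytes: K' = fa 58 00 00 00.
K' ⊕ ipad = cc 6e 36 36 36.
Inner input = cc 6e 36 36 36 ∥ fd f5 b5 7d.
Inner hash: sum = 204+110+54+54+54+253+245+181+125 = 1280; mod 256 = 0 → 00.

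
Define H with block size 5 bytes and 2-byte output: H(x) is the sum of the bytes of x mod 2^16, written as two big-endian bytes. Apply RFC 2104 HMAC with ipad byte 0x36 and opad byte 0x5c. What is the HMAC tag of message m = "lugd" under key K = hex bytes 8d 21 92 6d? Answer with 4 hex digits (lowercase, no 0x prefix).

Key hex bytes 8d 21 92 6d is 4 bytes ≤ B = 5; zero-pad to 5 bytes: K' = 8d 21 92 6d 00.
K' ⊕ ipad = bb 17 a4 5b 36.  K' ⊕ opad = d1 7d ce 31 5c.
Inner input = (K'⊕ipad) ∥ m = bb 17 a4 5b 36 ∥ 6c 75 67 64.
Inner hash: sum = 187+23+164+91+54+108+117+103+100 = 947 → 03 b3.
Outer input = (K'⊕opad) ∥ inner = d1 7d ce 31 5c ∥ 03 b3.
Outer hash (tag): sum = 209+125+206+49+92+3+179 = 863 → 03 5f.

035f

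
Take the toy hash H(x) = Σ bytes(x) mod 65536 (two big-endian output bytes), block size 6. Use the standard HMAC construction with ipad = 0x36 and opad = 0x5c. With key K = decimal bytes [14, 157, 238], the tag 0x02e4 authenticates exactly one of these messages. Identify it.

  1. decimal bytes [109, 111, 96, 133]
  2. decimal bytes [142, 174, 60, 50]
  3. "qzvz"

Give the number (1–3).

Key decimal bytes [14, 157, 238] = 0e 9d ee is 3 bytes ≤ B = 6; zero-pad to 6 bytes: K' = 0e 9d ee 00 00 00.
K' ⊕ ipad = 38 ab d8 36 36 36; K' ⊕ opad = 52 c1 b2 5c 5c 5c.
m1: inner = H(38 ab d8 36 36 36 6d 6f 60 85) = 04 1e; tag = H(52 c1 b2 5c 5c 5c 04 1e) = 02fb
m2: inner = H(38 ab d8 36 36 36 8e ae 3c 32) = 04 07; tag = H(52 c1 b2 5c 5c 5c 04 07) = 02e4 ← matches
m3: inner = H(38 ab d8 36 36 36 71 7a 76 7a) = 04 38; tag = H(52 c1 b2 5c 5c 5c 04 38) = 0315

2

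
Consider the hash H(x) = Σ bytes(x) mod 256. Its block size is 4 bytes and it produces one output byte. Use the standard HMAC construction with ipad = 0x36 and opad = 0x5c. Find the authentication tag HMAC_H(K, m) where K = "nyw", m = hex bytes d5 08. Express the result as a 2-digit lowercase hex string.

d9

Key "nyw" = 6e 79 77 is 3 bytes ≤ B = 4; zero-pad to 4 bytes: K' = 6e 79 77 00.
K' ⊕ ipad = 58 4f 41 36.  K' ⊕ opad = 32 25 2b 5c.
Inner input = (K'⊕ipad) ∥ m = 58 4f 41 36 ∥ d5 08.
Inner hash: sum = 88+79+65+54+213+8 = 507; mod 256 = 251 → fb.
Outer input = (K'⊕opad) ∥ inner = 32 25 2b 5c ∥ fb.
Outer hash (tag): sum = 50+37+43+92+251 = 473; mod 256 = 217 → d9.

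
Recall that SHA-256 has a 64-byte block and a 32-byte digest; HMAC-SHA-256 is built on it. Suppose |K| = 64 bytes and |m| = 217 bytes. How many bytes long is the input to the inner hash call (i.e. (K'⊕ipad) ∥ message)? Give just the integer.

281

Key is 64 ≤ 64 bytes, zero-padded: |K'| = 64.
Inner input = (K'⊕ipad) ∥ m → 64 + 217 = 281 bytes.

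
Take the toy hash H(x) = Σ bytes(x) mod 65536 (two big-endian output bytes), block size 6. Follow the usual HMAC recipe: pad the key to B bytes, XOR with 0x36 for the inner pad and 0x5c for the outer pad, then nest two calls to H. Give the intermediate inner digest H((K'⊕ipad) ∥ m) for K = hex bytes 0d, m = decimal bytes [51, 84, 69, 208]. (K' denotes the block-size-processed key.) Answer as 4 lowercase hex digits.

02e5

Key hex bytes 0d is 1 byte ≤ B = 6; zero-pad to 6 bytes: K' = 0d 00 00 00 00 00.
K' ⊕ ipad = 3b 36 36 36 36 36.
Inner input = 3b 36 36 36 36 36 ∥ 33 54 45 d0.
Inner hash: sum = 59+54+54+54+54+54+51+84+69+208 = 741 → 02 e5.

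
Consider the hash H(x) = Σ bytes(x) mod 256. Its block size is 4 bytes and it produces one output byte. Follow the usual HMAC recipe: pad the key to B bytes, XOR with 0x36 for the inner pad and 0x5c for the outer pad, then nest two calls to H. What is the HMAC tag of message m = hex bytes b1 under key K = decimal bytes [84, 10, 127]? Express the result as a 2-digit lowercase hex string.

ab

Key decimal bytes [84, 10, 127] = 54 0a 7f is 3 bytes ≤ B = 4; zero-pad to 4 bytes: K' = 54 0a 7f 00.
K' ⊕ ipad = 62 3c 49 36.  K' ⊕ opad = 08 56 23 5c.
Inner input = (K'⊕ipad) ∥ m = 62 3c 49 36 ∥ b1.
Inner hash: sum = 98+60+73+54+177 = 462; mod 256 = 206 → ce.
Outer input = (K'⊕opad) ∥ inner = 08 56 23 5c ∥ ce.
Outer hash (tag): sum = 8+86+35+92+206 = 427; mod 256 = 171 → ab.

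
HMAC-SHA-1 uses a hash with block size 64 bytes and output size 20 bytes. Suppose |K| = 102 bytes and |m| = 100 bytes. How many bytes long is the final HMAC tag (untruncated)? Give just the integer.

20

The tag is one SHA-1 digest: 20 bytes.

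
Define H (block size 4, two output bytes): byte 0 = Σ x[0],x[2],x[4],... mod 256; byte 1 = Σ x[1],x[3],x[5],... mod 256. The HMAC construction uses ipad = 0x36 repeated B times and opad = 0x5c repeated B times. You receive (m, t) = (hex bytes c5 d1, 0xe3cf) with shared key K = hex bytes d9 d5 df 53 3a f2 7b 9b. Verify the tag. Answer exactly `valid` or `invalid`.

Key hex bytes d9 d5 df 53 3a f2 7b 9b is 8 bytes > B = 4, so hash it first: H(key) = 6d b5, then zero-pad to 4 bytes: K' = 6d b5 00 00.
K' ⊕ ipad = 5b 83 36 36; K' ⊕ opad = 31 e9 5c 5c.
Inner hash: even-index sum = 342 mod 256 = 86; odd-index sum = 394 mod 256 = 138 → 56 8a.
Outer hash (recomputed tag): even-index sum = 227 mod 256 = 227; odd-index sum = 463 mod 256 = 207 → e3 cf.
Recomputed tag = e3cf; claimed = e3cf → match.

valid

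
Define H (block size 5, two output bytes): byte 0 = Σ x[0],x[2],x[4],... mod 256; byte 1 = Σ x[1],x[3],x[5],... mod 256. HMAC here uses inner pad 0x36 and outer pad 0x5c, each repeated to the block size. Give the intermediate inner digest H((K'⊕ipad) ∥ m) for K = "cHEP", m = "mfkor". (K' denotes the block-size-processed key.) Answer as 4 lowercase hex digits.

Key "cHEP" = 63 48 45 50 is 4 bytes ≤ B = 5; zero-pad to 5 bytes: K' = 63 48 45 50 00.
K' ⊕ ipad = 55 7e 73 66 36.
Inner input = 55 7e 73 66 36 ∥ 6d 66 6b 6f 72.
Inner hash: even-index sum = 467 mod 256 = 211; odd-index sum = 558 mod 256 = 46 → d3 2e.

d32e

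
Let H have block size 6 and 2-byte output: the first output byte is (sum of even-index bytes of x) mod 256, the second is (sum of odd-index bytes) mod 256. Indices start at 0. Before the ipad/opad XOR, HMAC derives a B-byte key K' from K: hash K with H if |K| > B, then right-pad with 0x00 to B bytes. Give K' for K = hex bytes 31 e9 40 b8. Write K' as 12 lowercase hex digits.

31e940b80000

Key hex bytes 31 e9 40 b8 is 4 bytes ≤ B = 6; zero-pad to 6 bytes: K' = 31 e9 40 b8 00 00.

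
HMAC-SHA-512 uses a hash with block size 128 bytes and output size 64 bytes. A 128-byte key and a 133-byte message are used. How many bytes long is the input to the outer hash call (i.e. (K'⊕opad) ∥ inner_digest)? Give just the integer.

192

Key is 128 ≤ 128 bytes, zero-padded: |K'| = 128.
Outer input = (K'⊕opad) ∥ H(inner) → 128 + 64 = 192 bytes.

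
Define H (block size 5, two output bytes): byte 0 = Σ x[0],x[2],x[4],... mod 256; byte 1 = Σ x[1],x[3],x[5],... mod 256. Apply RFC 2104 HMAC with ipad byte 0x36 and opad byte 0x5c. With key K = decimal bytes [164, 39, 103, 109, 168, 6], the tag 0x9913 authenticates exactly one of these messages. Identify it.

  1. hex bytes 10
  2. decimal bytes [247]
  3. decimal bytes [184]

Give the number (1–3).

1

Key decimal bytes [164, 39, 103, 109, 168, 6] = a4 27 67 6d a8 06 is 6 bytes > B = 5, so hash it first: H(key) = b3 9a, then zero-pad to 5 bytes: K' = b3 9a 00 00 00.
K' ⊕ ipad = 85 ac 36 36 36; K' ⊕ opad = ef c6 5c 5c 5c.
m1: inner = H(85 ac 36 36 36 10) = f1 f2; tag = H(ef c6 5c 5c 5c f1 f2) = 9913 ← matches
m2: inner = H(85 ac 36 36 36 f7) = f1 d9; tag = H(ef c6 5c 5c 5c f1 d9) = 8013
m3: inner = H(85 ac 36 36 36 b8) = f1 9a; tag = H(ef c6 5c 5c 5c f1 9a) = 4113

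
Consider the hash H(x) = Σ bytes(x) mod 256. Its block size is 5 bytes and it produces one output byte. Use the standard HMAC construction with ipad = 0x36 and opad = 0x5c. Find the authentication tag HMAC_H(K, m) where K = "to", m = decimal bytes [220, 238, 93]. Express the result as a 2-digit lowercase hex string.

d3

Key "to" = 74 6f is 2 bytes ≤ B = 5; zero-pad to 5 bytes: K' = 74 6f 00 00 00.
K' ⊕ ipad = 42 59 36 36 36.  K' ⊕ opad = 28 33 5c 5c 5c.
Inner input = (K'⊕ipad) ∥ m = 42 59 36 36 36 ∥ dc ee 5d.
Inner hash: sum = 66+89+54+54+54+220+238+93 = 868; mod 256 = 100 → 64.
Outer input = (K'⊕opad) ∥ inner = 28 33 5c 5c 5c ∥ 64.
Outer hash (tag): sum = 40+51+92+92+92+100 = 467; mod 256 = 211 → d3.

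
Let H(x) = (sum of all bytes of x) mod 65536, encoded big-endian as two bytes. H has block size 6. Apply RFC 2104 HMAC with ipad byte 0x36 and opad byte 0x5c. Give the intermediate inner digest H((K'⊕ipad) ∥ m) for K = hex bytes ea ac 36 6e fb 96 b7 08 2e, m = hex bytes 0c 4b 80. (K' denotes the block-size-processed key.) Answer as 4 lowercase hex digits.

026f

Key hex bytes ea ac 36 6e fb 96 b7 08 2e is 9 bytes > B = 6, so hash it first: H(key) = 04 b8, then zero-pad to 6 bytes: K' = 04 b8 00 00 00 00.
K' ⊕ ipad = 32 8e 36 36 36 36.
Inner input = 32 8e 36 36 36 36 ∥ 0c 4b 80.
Inner hash: sum = 50+142+54+54+54+54+12+75+128 = 623 → 02 6f.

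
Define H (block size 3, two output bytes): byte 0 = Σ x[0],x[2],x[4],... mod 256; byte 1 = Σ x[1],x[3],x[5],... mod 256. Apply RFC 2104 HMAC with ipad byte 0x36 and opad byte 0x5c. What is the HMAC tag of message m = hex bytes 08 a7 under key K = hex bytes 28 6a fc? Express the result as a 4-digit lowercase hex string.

78c5

Key hex bytes 28 6a fc is exactly B = 3 bytes: K' = 28 6a fc.
K' ⊕ ipad = 1e 5c ca.  K' ⊕ opad = 74 36 a0.
Inner input = (K'⊕ipad) ∥ m = 1e 5c ca ∥ 08 a7.
Inner hash: even-index sum = 399 mod 256 = 143; odd-index sum = 100 mod 256 = 100 → 8f 64.
Outer input = (K'⊕opad) ∥ inner = 74 36 a0 ∥ 8f 64.
Outer hash (tag): even-index sum = 376 mod 256 = 120; odd-index sum = 197 mod 256 = 197 → 78 c5.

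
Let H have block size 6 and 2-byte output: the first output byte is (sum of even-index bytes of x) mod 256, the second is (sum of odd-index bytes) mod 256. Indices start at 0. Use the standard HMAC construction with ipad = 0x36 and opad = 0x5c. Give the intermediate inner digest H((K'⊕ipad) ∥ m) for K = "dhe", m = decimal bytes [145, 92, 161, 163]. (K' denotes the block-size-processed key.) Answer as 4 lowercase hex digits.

0dc9

Key "dhe" = 64 68 65 is 3 bytes ≤ B = 6; zero-pad to 6 bytes: K' = 64 68 65 00 00 00.
K' ⊕ ipad = 52 5e 53 36 36 36.
Inner input = 52 5e 53 36 36 36 ∥ 91 5c a1 a3.
Inner hash: even-index sum = 525 mod 256 = 13; odd-index sum = 457 mod 256 = 201 → 0d c9.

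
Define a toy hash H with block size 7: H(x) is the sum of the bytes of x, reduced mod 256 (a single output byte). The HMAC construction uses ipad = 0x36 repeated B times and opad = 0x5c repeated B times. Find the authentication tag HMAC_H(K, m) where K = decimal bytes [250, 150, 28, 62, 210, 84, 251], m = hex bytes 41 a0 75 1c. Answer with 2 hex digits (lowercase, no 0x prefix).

72

Key decimal bytes [250, 150, 28, 62, 210, 84, 251] = fa 96 1c 3e d2 54 fb is exactly B = 7 bytes: K' = fa 96 1c 3e d2 54 fb.
K' ⊕ ipad = cc a0 2a 08 e4 62 cd.  K' ⊕ opad = a6 ca 40 62 8e 08 a7.
Inner input = (K'⊕ipad) ∥ m = cc a0 2a 08 e4 62 cd ∥ 41 a0 75 1c.
Inner hash: sum = 204+160+42+8+228+98+205+65+160+117+28 = 1315; mod 256 = 35 → 23.
Outer input = (K'⊕opad) ∥ inner = a6 ca 40 62 8e 08 a7 ∥ 23.
Outer hash (tag): sum = 166+202+64+98+142+8+167+35 = 882; mod 256 = 114 → 72.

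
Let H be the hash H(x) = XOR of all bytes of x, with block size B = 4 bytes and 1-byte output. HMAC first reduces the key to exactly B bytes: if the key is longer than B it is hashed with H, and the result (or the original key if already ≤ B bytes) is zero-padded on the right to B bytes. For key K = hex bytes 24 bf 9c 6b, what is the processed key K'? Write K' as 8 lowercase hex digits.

Key hex bytes 24 bf 9c 6b is exactly B = 4 bytes: K' = 24 bf 9c 6b.

24bf9c6b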